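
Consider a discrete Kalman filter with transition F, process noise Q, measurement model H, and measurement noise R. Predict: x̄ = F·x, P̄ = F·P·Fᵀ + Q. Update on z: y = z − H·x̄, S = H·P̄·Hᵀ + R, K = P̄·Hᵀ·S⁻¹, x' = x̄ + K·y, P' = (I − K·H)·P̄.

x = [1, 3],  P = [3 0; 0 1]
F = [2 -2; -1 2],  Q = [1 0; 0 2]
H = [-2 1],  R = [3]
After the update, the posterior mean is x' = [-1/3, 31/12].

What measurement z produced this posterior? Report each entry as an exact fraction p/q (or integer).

x̄ = F·x = [-4, 5]
P̄ = F·P·Fᵀ + Q = [17 -10; -10 9]
S = H·P̄·Hᵀ + R = [120]
K = P̄·Hᵀ·S⁻¹ = [-11/30; 29/120]
x' − x̄ = [11/3, -29/12] = K·y
y = (KᵀK)⁻¹·Kᵀ·(x' − x̄) = [-10]
z = y + H·x̄ = [-10] + [13] = [3]

z = [3]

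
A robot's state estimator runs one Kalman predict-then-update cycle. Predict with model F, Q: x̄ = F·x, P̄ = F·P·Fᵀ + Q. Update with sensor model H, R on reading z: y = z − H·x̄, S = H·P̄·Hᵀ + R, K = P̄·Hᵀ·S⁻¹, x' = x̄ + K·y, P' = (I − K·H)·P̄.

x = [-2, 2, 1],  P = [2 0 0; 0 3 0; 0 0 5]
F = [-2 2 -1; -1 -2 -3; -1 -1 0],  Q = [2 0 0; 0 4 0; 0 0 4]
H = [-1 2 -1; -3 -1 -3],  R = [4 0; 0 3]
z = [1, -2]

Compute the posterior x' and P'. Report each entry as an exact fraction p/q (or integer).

x̄ = F·x = [7, -5, 0]
P̄ = F·P·Fᵀ + Q = [27 7 -2; 7 63 8; -2 8 9]
y = z − H·x̄ = [18, 14]
S = H·P̄·Hᵀ + R = [228 -105; -105 444]
K = P̄·Hᵀ·S⁻¹ = [-346/2313 -509/2313; 4216/10023 -1441/10023; 317/30069 -1889/30069]
x' = x̄ + K·y = [2837/2313, 5599/10023, -20740/30069]
P' = (I − K·H)·P̄ = [16907/2313 -125/771 -16273/2313; -125/771 2615/3341 451/10023; -16273/2313 451/10023 212987/30069]

x' = [2837/2313, 5599/10023, -20740/30069]
P' = [16907/2313 -125/771 -16273/2313; -125/771 2615/3341 451/10023; -16273/2313 451/10023 212987/30069]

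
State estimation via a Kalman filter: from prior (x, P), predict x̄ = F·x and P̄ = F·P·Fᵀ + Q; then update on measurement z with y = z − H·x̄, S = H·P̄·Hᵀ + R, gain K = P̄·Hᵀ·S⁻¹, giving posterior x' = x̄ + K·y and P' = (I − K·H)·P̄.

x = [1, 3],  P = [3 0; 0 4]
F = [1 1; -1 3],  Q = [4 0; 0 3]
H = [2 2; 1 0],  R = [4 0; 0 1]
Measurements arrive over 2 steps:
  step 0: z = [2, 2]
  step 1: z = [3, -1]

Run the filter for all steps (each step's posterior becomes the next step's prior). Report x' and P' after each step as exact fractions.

step 0: x' = [213/116, -37/58], P' = [49/58 -93/116; -93/116 201/116]
step 1: x' = [-2/7, 85/56], P' = [489/637 -457/637; -457/637 4149/2548]

step 0: x̄ = F·x = [4, 8]
step 0: P̄ = F·P·Fᵀ + Q = [11 9; 9 42]
step 0: y = z − H·x̄ = [-22, -2]
step 0: S = H·P̄·Hᵀ + R = [288 40; 40 12]
step 0: K = P̄·Hᵀ·S⁻¹ = [5/232 49/58; 27/58 -93/116]
step 0: x' = x̄ + K·y = [213/116, -37/58]
step 0: P' = (I − K·H)·P̄ = [49/58 -93/116; -93/116 201/116]
step 1: x̄ = F·x = [139/116, -15/4]
step 1: P̄ = F·P·Fᵀ + Q = [577/116 11/4; 11/4 97/4]
step 1: y = z − H·x̄ = [235/29, -255/116]
step 1: S = H·P̄·Hᵀ + R = [4144/29 448/29; 448/29 693/116]
step 1: K = P̄·Hᵀ·S⁻¹ = [16/637 489/637; 2321/5096 -457/637]
step 1: x' = x̄ + K·y = [-2/7, 85/56]
step 1: P' = (I − K·H)·P̄ = [489/637 -457/637; -457/637 4149/2548]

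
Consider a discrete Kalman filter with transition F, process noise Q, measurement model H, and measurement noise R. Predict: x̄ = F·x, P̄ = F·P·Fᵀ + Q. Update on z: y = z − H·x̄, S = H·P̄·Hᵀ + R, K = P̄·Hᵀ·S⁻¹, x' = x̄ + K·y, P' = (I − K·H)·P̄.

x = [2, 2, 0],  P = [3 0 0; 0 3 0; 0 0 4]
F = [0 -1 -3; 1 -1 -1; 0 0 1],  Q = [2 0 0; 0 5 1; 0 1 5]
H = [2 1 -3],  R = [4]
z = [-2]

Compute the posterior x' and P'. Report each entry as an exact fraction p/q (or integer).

x̄ = F·x = [-2, 0, 0]
P̄ = F·P·Fᵀ + Q = [41 15 -12; 15 15 -3; -12 -3 9]
y = z − H·x̄ = [2]
S = H·P̄·Hᵀ + R = [486]
K = P̄·Hᵀ·S⁻¹ = [133/486; 1/9; -1/9]
x' = x̄ + K·y = [-353/243, 2/9, -2/9]
P' = (I − K·H)·P̄ = [2237/486 2/9 25/9; 2/9 9 3; 25/9 3 3]

x' = [-353/243, 2/9, -2/9]
P' = [2237/486 2/9 25/9; 2/9 9 3; 25/9 3 3]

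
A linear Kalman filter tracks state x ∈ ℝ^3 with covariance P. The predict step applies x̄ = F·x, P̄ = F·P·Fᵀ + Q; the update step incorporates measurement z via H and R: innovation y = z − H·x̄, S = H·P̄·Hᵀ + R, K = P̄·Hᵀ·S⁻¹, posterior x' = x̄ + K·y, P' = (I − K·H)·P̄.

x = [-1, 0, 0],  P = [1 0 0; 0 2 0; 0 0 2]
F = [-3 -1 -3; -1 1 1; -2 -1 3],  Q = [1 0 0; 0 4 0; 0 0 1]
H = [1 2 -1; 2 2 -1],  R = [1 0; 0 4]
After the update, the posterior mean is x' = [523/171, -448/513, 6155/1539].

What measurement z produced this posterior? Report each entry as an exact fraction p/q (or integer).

z = [-3, 1]

x̄ = F·x = [3, 1, 2]
P̄ = F·P·Fᵀ + Q = [30 -5 -10; -5 9 6; -10 6 25]
S = H·P̄·Hᵀ + R = [68 97; 97 161]
K = P̄·Hᵀ·S⁻¹ = [-110/171 130/171; 311/513 -181/513; -502/1539 -13/1539]
x' − x̄ = [10/171, -961/513, 3077/1539] = K·y
y = (KᵀK)⁻¹·Kᵀ·(x' − x̄) = [-6, -5]
z = y + H·x̄ = [-6, -5] + [3, 6] = [-3, 1]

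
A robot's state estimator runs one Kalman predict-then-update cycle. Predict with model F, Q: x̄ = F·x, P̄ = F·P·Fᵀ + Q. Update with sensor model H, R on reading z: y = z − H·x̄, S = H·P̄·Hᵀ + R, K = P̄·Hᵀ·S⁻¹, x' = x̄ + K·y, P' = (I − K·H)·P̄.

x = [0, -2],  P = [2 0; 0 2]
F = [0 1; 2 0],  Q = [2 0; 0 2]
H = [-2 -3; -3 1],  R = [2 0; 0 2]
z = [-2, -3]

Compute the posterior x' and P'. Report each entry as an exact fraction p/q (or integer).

x' = [126/143, 5/143]
P' = [68/429 -20/429; -20/429 30/143]

x̄ = F·x = [-2, 0]
P̄ = F·P·Fᵀ + Q = [4 0; 0 10]
y = z − H·x̄ = [-6, -9]
S = H·P̄·Hᵀ + R = [108 -6; -6 48]
K = P̄·Hᵀ·S⁻¹ = [-38/429 -112/429; -115/429 25/143]
x' = x̄ + K·y = [126/143, 5/143]
P' = (I − K·H)·P̄ = [68/429 -20/429; -20/429 30/143]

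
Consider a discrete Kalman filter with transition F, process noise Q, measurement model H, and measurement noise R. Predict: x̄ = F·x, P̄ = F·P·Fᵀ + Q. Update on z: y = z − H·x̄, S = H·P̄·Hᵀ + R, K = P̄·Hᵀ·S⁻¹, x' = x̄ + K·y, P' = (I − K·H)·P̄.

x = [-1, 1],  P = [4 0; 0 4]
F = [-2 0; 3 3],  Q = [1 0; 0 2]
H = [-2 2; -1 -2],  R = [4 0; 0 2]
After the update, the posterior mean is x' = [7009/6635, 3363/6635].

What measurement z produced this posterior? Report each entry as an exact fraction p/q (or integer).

x̄ = F·x = [2, 0]
P̄ = F·P·Fᵀ + Q = [17 -24; -24 74]
S = H·P̄·Hᵀ + R = [560 -310; -310 219]
K = P̄·Hᵀ·S⁻¹ = [-2087/6635 -403/1327; 1121/6635 -434/1327]
x' − x̄ = [-6261/6635, 3363/6635] = K·y
y = (KᵀK)⁻¹·Kᵀ·(x' − x̄) = [3, 0]
z = y + H·x̄ = [3, 0] + [-4, -2] = [-1, -2]

z = [-1, -2]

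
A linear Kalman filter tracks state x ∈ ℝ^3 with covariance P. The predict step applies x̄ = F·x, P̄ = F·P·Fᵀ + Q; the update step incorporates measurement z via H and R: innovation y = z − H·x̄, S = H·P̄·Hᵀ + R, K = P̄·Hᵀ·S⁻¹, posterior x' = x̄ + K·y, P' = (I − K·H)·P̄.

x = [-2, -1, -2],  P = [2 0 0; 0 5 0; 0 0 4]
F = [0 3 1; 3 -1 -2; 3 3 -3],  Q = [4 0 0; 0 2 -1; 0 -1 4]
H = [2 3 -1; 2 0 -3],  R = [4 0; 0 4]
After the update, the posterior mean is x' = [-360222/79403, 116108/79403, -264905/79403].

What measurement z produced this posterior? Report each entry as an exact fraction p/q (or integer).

x̄ = F·x = [-5, -1, -3]
P̄ = F·P·Fᵀ + Q = [53 -23 33; -23 41 26; 33 26 103]
S = H·P̄·Hᵀ + R = [124 -115; -115 747]
K = P̄·Hᵀ·S⁻¹ = [3793/79403 1328/79403; 23837/79403 -9511/79403; 2682/79403 -25417/79403]
x' − x̄ = [36793/79403, 195511/79403, -26696/79403] = K·y
y = (KᵀK)⁻¹·Kᵀ·(x' − x̄) = [9, 2]
z = y + H·x̄ = [9, 2] + [-10, -1] = [-1, 1]

z = [-1, 1]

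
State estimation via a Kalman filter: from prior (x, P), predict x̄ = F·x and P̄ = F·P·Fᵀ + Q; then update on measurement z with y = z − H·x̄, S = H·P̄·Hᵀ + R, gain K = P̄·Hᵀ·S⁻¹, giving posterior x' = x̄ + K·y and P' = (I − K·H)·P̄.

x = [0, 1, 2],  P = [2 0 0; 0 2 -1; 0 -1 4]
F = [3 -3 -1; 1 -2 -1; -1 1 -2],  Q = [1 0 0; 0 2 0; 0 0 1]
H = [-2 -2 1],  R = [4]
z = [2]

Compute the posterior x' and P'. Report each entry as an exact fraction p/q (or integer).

x' = [-496/393, -805/393, -588/131]
P' = [986/393 14/393 516/131; 14/393 1235/393 754/131; 516/131 754/131 2600/131]

x̄ = F·x = [-5, -4, -3]
P̄ = F·P·Fᵀ + Q = [35 17 -9; 17 12 -1; -9 -1 25]
y = z − H·x̄ = [-13]
S = H·P̄·Hᵀ + R = [393]
K = P̄·Hᵀ·S⁻¹ = [-113/393; -59/393; 15/131]
x' = x̄ + K·y = [-496/393, -805/393, -588/131]
P' = (I − K·H)·P̄ = [986/393 14/393 516/131; 14/393 1235/393 754/131; 516/131 754/131 2600/131]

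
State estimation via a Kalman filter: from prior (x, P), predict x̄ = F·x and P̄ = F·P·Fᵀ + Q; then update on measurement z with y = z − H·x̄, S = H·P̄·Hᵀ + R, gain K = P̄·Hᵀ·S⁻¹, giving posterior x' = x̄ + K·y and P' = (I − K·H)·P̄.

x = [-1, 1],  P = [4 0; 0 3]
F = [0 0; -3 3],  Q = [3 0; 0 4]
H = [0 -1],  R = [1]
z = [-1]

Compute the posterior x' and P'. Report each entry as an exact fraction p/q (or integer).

x' = [0, 73/68]
P' = [3 0; 0 67/68]

x̄ = F·x = [0, 6]
P̄ = F·P·Fᵀ + Q = [3 0; 0 67]
y = z − H·x̄ = [5]
S = H·P̄·Hᵀ + R = [68]
K = P̄·Hᵀ·S⁻¹ = [0; -67/68]
x' = x̄ + K·y = [0, 73/68]
P' = (I − K·H)·P̄ = [3 0; 0 67/68]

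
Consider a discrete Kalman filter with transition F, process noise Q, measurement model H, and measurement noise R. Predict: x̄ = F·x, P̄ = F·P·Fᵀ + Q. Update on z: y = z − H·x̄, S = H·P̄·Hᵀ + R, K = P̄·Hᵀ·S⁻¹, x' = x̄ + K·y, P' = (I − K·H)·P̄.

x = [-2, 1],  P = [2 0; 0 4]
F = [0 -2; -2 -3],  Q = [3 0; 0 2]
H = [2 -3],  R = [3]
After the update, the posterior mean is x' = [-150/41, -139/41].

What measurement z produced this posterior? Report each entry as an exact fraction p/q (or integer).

x̄ = F·x = [-2, 1]
P̄ = F·P·Fᵀ + Q = [19 24; 24 46]
S = H·P̄·Hᵀ + R = [205]
K = P̄·Hᵀ·S⁻¹ = [-34/205; -18/41]
x' − x̄ = [-68/41, -180/41] = K·y
y = (KᵀK)⁻¹·Kᵀ·(x' − x̄) = [10]
z = y + H·x̄ = [10] + [-7] = [3]

z = [3]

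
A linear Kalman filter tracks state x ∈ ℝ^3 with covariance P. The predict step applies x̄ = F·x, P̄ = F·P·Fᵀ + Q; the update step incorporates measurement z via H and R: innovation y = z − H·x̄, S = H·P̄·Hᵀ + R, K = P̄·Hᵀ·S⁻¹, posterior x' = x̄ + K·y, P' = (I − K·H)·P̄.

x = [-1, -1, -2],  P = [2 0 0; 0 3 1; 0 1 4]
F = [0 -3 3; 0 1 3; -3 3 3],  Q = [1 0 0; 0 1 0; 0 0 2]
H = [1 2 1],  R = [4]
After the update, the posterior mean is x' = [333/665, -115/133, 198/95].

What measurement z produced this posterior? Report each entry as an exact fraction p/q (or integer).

x̄ = F·x = [-3, -7, -6]
P̄ = F·P·Fᵀ + Q = [46 21 9; 21 46 57; 9 57 101]
S = H·P̄·Hᵀ + R = [665]
K = P̄·Hᵀ·S⁻¹ = [97/665; 34/133; 32/95]
x' − x̄ = [2328/665, 816/133, 768/95] = K·y
y = (KᵀK)⁻¹·Kᵀ·(x' − x̄) = [24]
z = y + H·x̄ = [24] + [-23] = [1]

z = [1]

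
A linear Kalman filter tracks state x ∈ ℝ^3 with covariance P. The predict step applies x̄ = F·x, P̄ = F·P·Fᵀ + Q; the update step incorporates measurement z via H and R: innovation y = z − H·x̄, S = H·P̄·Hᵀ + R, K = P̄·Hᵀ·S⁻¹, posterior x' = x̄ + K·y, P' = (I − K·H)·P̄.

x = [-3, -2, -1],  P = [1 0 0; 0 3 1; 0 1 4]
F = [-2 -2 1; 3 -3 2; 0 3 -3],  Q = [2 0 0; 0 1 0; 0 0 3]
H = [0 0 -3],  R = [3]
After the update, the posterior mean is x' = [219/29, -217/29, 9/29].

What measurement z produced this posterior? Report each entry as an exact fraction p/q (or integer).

z = [-1]

x̄ = F·x = [9, -5, -3]
P̄ = F·P·Fᵀ + Q = [18 13 -21; 13 41 -36; -21 -36 48]
S = H·P̄·Hᵀ + R = [435]
K = P̄·Hᵀ·S⁻¹ = [21/145; 36/145; -48/145]
x' − x̄ = [-42/29, -72/29, 96/29] = K·y
y = (KᵀK)⁻¹·Kᵀ·(x' − x̄) = [-10]
z = y + H·x̄ = [-10] + [9] = [-1]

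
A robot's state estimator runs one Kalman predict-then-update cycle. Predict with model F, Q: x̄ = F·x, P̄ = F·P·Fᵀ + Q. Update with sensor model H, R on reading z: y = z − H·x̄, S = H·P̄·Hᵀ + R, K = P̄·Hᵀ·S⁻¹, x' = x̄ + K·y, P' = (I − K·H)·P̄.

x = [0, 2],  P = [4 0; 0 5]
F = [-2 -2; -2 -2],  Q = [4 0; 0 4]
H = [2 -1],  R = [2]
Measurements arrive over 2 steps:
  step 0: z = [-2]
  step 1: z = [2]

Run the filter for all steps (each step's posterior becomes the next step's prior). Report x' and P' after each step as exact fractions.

step 0: x' = [-72/29, -84/29], P' = [192/29 340/29; 340/29 648/29]
step 1: x' = [8496/3359, 10020/3359], P' = [30748/3359 55184/3359; 55184/3359 104404/3359]

step 0: x̄ = F·x = [-4, -4]
step 0: P̄ = F·P·Fᵀ + Q = [40 36; 36 40]
step 0: y = z − H·x̄ = [2]
step 0: S = H·P̄·Hᵀ + R = [58]
step 0: K = P̄·Hᵀ·S⁻¹ = [22/29; 16/29]
step 0: x' = x̄ + K·y = [-72/29, -84/29]
step 0: P' = (I − K·H)·P̄ = [192/29 340/29; 340/29 648/29]
step 1: x̄ = F·x = [312/29, 312/29]
step 1: P̄ = F·P·Fᵀ + Q = [6196/29 6080/29; 6080/29 6196/29]
step 1: y = z − H·x̄ = [-254/29]
step 1: S = H·P̄·Hᵀ + R = [6718/29]
step 1: K = P̄·Hᵀ·S⁻¹ = [3156/3359; 2982/3359]
step 1: x' = x̄ + K·y = [8496/3359, 10020/3359]
step 1: P' = (I − K·H)·P̄ = [30748/3359 55184/3359; 55184/3359 104404/3359]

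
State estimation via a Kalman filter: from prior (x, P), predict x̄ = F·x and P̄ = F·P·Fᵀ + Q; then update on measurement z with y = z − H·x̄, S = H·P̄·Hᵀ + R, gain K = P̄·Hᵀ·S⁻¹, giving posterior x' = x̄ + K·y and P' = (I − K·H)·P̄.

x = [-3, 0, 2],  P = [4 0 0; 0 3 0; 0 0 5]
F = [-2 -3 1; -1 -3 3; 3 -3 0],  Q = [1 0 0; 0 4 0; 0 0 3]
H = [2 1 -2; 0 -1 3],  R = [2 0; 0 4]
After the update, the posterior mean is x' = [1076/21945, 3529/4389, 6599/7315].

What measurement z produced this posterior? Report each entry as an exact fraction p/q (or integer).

x̄ = F·x = [8, 9, -9]
P̄ = F·P·Fᵀ + Q = [49 50 3; 50 80 15; 3 15 66]
S = H·P̄·Hᵀ + R = [658 -483; -483 588]
K = P̄·Hᵀ·S⁻¹ = [3033/7315 5944/21945; 97/209 1412/4389; 1101/7315 3181/7315]
x' − x̄ = [-174484/21945, -35972/4389, 72434/7315] = K·y
y = (KᵀK)⁻¹·Kᵀ·(x' − x̄) = [-44, 38]
z = y + H·x̄ = [-44, 38] + [43, -36] = [-1, 2]

z = [-1, 2]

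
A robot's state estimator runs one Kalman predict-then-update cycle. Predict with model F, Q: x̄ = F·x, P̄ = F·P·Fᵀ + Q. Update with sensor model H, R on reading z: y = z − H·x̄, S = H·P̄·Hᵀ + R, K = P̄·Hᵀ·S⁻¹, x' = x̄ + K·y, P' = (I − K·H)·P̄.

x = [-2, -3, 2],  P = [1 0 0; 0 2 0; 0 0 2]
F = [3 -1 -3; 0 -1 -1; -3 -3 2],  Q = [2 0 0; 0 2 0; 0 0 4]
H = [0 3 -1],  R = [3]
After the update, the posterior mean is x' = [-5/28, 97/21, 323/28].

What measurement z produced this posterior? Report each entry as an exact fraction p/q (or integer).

x̄ = F·x = [-9, 1, 19]
P̄ = F·P·Fᵀ + Q = [31 8 -15; 8 6 2; -15 2 39]
S = H·P̄·Hᵀ + R = [84]
K = P̄·Hᵀ·S⁻¹ = [13/28; 4/21; -11/28]
x' − x̄ = [247/28, 76/21, -209/28] = K·y
y = (KᵀK)⁻¹·Kᵀ·(x' − x̄) = [19]
z = y + H·x̄ = [19] + [-16] = [3]

z = [3]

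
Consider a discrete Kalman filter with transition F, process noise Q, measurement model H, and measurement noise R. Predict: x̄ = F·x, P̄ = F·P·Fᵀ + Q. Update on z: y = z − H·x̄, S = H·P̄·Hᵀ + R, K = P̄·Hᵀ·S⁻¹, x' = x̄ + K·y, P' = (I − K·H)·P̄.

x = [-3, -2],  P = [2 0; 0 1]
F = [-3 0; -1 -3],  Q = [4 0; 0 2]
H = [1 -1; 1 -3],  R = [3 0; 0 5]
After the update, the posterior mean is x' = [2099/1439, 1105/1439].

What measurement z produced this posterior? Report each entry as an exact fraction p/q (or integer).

z = [-1, 1]

x̄ = F·x = [9, 9]
P̄ = F·P·Fᵀ + Q = [22 6; 6 13]
S = H·P̄·Hᵀ + R = [26 37; 37 108]
K = P̄·Hᵀ·S⁻¹ = [1580/1439 -488/1439; 465/1439 -599/1439]
x' − x̄ = [-10852/1439, -11846/1439] = K·y
y = (KᵀK)⁻¹·Kᵀ·(x' − x̄) = [-1, 19]
z = y + H·x̄ = [-1, 19] + [0, -18] = [-1, 1]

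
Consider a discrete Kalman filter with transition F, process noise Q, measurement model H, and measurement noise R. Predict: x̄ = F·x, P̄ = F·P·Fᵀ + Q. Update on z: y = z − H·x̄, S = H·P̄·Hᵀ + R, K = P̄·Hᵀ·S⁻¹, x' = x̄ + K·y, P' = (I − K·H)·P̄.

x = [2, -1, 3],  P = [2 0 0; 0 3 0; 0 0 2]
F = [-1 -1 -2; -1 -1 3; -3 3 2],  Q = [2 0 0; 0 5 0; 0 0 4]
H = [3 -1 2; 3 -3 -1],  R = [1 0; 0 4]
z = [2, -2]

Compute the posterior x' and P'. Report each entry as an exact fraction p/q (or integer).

x̄ = F·x = [-7, 8, -3]
P̄ = F·P·Fᵀ + Q = [15 -7 -11; -7 28 9; -11 9 57]
y = z − H·x̄ = [37, 40]
S = H·P̄·Hᵀ + R = [266 111; 111 694]
K = P̄·Hᵀ·S⁻¹ = [12273/172283 17152/172283; -8860/172283 -26883/172283; 62955/172283 -39114/172283]
x' = x̄ + K·y = [-65800/172283, -24876/172283, 247926/172283]
P' = (I − K·H)·P̄ = [895351/172283 1129810/172283 -771985/172283; 1129810/172283 1484602/172283 -956844/172283; -771985/172283 -956844/172283 711033/172283]

x' = [-65800/172283, -24876/172283, 247926/172283]
P' = [895351/172283 1129810/172283 -771985/172283; 1129810/172283 1484602/172283 -956844/172283; -771985/172283 -956844/172283 711033/172283]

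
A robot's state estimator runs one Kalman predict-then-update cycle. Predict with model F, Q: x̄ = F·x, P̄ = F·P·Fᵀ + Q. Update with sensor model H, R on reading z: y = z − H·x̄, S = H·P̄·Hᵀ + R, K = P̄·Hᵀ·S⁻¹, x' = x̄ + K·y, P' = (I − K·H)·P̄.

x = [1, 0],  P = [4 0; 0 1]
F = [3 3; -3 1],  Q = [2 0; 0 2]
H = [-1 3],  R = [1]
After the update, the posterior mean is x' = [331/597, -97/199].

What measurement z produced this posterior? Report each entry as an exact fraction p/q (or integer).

z = [-2]

x̄ = F·x = [3, -3]
P̄ = F·P·Fᵀ + Q = [47 -33; -33 39]
S = H·P̄·Hᵀ + R = [597]
K = P̄·Hᵀ·S⁻¹ = [-146/597; 50/199]
x' − x̄ = [-1460/597, 500/199] = K·y
y = (KᵀK)⁻¹·Kᵀ·(x' − x̄) = [10]
z = y + H·x̄ = [10] + [-12] = [-2]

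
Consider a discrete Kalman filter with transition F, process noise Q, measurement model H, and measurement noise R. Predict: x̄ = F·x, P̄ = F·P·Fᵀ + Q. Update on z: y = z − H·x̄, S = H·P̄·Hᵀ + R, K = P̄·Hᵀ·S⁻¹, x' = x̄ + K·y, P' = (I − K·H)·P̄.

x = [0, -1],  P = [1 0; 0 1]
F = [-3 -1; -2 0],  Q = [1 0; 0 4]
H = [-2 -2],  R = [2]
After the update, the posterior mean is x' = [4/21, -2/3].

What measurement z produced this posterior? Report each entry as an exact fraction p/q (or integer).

x̄ = F·x = [1, 0]
P̄ = F·P·Fᵀ + Q = [11 6; 6 8]
S = H·P̄·Hᵀ + R = [126]
K = P̄·Hᵀ·S⁻¹ = [-17/63; -2/9]
x' − x̄ = [-17/21, -2/3] = K·y
y = (KᵀK)⁻¹·Kᵀ·(x' − x̄) = [3]
z = y + H·x̄ = [3] + [-2] = [1]

z = [1]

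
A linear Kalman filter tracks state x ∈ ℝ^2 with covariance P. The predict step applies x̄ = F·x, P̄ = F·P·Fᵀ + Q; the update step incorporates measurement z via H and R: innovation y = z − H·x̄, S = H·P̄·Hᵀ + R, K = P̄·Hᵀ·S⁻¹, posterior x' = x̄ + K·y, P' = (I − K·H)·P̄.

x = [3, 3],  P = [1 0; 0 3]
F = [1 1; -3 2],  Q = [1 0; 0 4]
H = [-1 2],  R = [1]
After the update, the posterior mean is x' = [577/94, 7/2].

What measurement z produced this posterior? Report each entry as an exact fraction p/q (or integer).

x̄ = F·x = [6, -3]
P̄ = F·P·Fᵀ + Q = [5 3; 3 25]
S = H·P̄·Hᵀ + R = [94]
K = P̄·Hᵀ·S⁻¹ = [1/94; 1/2]
x' − x̄ = [13/94, 13/2] = K·y
y = (KᵀK)⁻¹·Kᵀ·(x' − x̄) = [13]
z = y + H·x̄ = [13] + [-12] = [1]

z = [1]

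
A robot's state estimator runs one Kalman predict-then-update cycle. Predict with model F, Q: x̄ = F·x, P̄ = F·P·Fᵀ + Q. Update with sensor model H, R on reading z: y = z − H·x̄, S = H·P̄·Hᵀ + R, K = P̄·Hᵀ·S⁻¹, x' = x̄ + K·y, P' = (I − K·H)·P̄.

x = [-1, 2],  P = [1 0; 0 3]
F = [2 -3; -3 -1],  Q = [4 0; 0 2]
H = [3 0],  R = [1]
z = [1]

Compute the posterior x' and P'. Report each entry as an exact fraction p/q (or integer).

x̄ = F·x = [-8, 1]
P̄ = F·P·Fᵀ + Q = [35 3; 3 14]
y = z − H·x̄ = [25]
S = H·P̄·Hᵀ + R = [316]
K = P̄·Hᵀ·S⁻¹ = [105/316; 9/316]
x' = x̄ + K·y = [97/316, 541/316]
P' = (I − K·H)·P̄ = [35/316 3/316; 3/316 4343/316]

x' = [97/316, 541/316]
P' = [35/316 3/316; 3/316 4343/316]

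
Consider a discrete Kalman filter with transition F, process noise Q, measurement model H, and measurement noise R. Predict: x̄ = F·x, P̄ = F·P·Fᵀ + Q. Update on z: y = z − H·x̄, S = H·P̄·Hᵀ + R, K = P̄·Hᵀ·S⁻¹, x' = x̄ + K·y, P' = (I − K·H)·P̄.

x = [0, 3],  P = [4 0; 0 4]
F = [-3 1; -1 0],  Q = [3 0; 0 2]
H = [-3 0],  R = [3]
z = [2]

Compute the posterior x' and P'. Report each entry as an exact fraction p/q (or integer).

x' = [-83/130, -66/65]
P' = [43/130 6/65; 6/65 174/65]

x̄ = F·x = [3, 0]
P̄ = F·P·Fᵀ + Q = [43 12; 12 6]
y = z − H·x̄ = [11]
S = H·P̄·Hᵀ + R = [390]
K = P̄·Hᵀ·S⁻¹ = [-43/130; -6/65]
x' = x̄ + K·y = [-83/130, -66/65]
P' = (I − K·H)·P̄ = [43/130 6/65; 6/65 174/65]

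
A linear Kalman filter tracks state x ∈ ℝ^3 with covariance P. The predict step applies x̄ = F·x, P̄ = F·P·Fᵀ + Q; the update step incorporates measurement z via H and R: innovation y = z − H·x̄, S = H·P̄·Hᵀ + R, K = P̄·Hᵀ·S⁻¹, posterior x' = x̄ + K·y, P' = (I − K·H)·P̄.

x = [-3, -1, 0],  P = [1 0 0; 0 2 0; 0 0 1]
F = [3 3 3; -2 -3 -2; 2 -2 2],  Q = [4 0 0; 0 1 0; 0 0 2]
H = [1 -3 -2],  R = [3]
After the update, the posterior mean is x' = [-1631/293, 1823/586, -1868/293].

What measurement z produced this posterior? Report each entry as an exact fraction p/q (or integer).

z = [-2]

x̄ = F·x = [-12, 9, -4]
P̄ = F·P·Fᵀ + Q = [40 -30 0; -30 27 4; 0 4 18]
S = H·P̄·Hᵀ + R = [586]
K = P̄·Hᵀ·S⁻¹ = [65/293; -119/586; -24/293]
x' − x̄ = [1885/293, -3451/586, -696/293] = K·y
y = (KᵀK)⁻¹·Kᵀ·(x' − x̄) = [29]
z = y + H·x̄ = [29] + [-31] = [-2]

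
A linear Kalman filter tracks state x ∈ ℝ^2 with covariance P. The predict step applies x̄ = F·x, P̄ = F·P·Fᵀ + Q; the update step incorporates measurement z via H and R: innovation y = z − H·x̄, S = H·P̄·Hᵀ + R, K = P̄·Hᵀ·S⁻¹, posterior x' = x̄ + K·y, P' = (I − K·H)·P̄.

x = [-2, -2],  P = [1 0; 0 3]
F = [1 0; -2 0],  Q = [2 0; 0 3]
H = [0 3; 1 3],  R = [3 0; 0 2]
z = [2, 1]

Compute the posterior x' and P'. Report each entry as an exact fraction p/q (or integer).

x' = [-180/149, 115/149]
P' = [261/149 -55/149; -55/149 31/149]

x̄ = F·x = [-2, 4]
P̄ = F·P·Fᵀ + Q = [3 -2; -2 7]
y = z − H·x̄ = [-10, -9]
S = H·P̄·Hᵀ + R = [66 57; 57 56]
K = P̄·Hᵀ·S⁻¹ = [-55/149 48/149; 31/149 19/149]
x' = x̄ + K·y = [-180/149, 115/149]
P' = (I − K·H)·P̄ = [261/149 -55/149; -55/149 31/149]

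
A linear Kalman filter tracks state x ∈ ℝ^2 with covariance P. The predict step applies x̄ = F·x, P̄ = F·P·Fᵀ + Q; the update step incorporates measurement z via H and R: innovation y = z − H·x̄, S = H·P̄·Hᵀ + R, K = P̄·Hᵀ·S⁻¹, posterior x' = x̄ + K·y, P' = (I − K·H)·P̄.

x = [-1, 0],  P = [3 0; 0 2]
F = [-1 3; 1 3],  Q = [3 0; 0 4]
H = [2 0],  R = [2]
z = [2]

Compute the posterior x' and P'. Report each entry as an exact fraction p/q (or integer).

x' = [1, -1]
P' = [24/49 15/49; 15/49 775/49]

x̄ = F·x = [1, -1]
P̄ = F·P·Fᵀ + Q = [24 15; 15 25]
y = z − H·x̄ = [0]
S = H·P̄·Hᵀ + R = [98]
K = P̄·Hᵀ·S⁻¹ = [24/49; 15/49]
x' = x̄ + K·y = [1, -1]
P' = (I − K·H)·P̄ = [24/49 15/49; 15/49 775/49]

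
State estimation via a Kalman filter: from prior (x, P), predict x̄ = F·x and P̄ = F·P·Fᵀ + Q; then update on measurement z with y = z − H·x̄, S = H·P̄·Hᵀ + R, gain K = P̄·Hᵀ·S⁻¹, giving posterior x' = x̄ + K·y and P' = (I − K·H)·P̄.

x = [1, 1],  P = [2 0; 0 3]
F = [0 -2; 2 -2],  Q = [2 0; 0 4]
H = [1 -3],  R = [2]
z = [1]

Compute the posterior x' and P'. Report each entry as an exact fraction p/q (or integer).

x' = [-193/80, -9/8]
P' = [439/40 15/4; 15/4 3/2]

x̄ = F·x = [-2, 0]
P̄ = F·P·Fᵀ + Q = [14 12; 12 24]
y = z − H·x̄ = [3]
S = H·P̄·Hᵀ + R = [160]
K = P̄·Hᵀ·S⁻¹ = [-11/80; -3/8]
x' = x̄ + K·y = [-193/80, -9/8]
P' = (I − K·H)·P̄ = [439/40 15/4; 15/4 3/2]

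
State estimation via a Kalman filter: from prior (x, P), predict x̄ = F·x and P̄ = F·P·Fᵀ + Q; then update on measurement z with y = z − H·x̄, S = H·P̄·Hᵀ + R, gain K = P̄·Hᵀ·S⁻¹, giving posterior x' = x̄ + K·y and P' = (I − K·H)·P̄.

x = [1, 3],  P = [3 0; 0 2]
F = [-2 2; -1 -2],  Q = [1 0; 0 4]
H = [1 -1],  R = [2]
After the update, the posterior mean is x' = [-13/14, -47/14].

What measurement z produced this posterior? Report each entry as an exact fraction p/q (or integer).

z = [2]

x̄ = F·x = [4, -7]
P̄ = F·P·Fᵀ + Q = [21 -2; -2 15]
S = H·P̄·Hᵀ + R = [42]
K = P̄·Hᵀ·S⁻¹ = [23/42; -17/42]
x' − x̄ = [-69/14, 51/14] = K·y
y = (KᵀK)⁻¹·Kᵀ·(x' − x̄) = [-9]
z = y + H·x̄ = [-9] + [11] = [2]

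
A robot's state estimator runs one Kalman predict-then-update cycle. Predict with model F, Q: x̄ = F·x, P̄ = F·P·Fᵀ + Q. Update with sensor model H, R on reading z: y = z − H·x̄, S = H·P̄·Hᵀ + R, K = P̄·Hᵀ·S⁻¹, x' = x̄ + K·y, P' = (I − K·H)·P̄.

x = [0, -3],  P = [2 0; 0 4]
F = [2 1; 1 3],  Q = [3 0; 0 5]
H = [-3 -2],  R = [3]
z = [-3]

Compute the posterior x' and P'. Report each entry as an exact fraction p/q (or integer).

x' = [402/251, -249/251]
P' = [1601/502 -1143/251; -1143/251 1815/251]

x̄ = F·x = [-3, -9]
P̄ = F·P·Fᵀ + Q = [15 16; 16 43]
y = z − H·x̄ = [-30]
S = H·P̄·Hᵀ + R = [502]
K = P̄·Hᵀ·S⁻¹ = [-77/502; -67/251]
x' = x̄ + K·y = [402/251, -249/251]
P' = (I − K·H)·P̄ = [1601/502 -1143/251; -1143/251 1815/251]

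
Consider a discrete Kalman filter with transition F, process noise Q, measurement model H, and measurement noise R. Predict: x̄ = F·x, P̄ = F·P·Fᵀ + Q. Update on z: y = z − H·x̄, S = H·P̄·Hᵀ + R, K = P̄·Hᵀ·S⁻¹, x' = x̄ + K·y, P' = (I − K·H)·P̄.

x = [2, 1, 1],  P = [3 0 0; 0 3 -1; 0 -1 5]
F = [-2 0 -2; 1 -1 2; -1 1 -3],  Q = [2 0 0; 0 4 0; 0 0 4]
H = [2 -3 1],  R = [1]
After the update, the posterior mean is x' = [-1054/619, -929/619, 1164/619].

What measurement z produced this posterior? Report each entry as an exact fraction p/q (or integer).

x̄ = F·x = [-6, 3, -4]
P̄ = F·P·Fᵀ + Q = [34 -28 38; -28 34 -41; 38 -41 61]
S = H·P̄·Hᵀ + R = [1238]
K = P̄·Hᵀ·S⁻¹ = [95/619; -199/1238; 130/619]
x' − x̄ = [2660/619, -2786/619, 3640/619] = K·y
y = (KᵀK)⁻¹·Kᵀ·(x' − x̄) = [28]
z = y + H·x̄ = [28] + [-25] = [3]

z = [3]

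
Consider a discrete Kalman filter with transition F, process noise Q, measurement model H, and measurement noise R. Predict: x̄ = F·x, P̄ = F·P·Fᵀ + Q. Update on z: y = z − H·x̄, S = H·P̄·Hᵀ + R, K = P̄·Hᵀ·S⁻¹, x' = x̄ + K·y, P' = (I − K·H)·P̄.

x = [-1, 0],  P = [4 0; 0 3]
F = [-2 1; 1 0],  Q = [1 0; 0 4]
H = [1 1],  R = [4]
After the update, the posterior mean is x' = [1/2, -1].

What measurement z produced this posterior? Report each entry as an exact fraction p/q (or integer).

z = [-1]

x̄ = F·x = [2, -1]
P̄ = F·P·Fᵀ + Q = [20 -8; -8 8]
S = H·P̄·Hᵀ + R = [16]
K = P̄·Hᵀ·S⁻¹ = [3/4; 0]
x' − x̄ = [-3/2, 0] = K·y
y = (KᵀK)⁻¹·Kᵀ·(x' − x̄) = [-2]
z = y + H·x̄ = [-2] + [1] = [-1]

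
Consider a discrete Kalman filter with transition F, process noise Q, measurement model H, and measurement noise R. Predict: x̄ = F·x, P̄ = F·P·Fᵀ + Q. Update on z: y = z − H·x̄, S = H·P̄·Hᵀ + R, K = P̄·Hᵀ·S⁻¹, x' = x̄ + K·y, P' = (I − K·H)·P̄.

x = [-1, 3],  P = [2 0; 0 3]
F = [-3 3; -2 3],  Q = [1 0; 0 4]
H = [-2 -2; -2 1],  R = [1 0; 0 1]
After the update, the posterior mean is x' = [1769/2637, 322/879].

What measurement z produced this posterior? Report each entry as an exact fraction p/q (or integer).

x̄ = F·x = [12, 11]
P̄ = F·P·Fᵀ + Q = [46 39; 39 39]
S = H·P̄·Hᵀ + R = [653 184; 184 68]
K = P̄·Hᵀ·S⁻¹ = [-452/2637 -3329/10548; -286/879 1079/3516]
x' − x̄ = [-29875/2637, -9347/879] = K·y
y = (KᵀK)⁻¹·Kᵀ·(x' − x̄) = [44, 12]
z = y + H·x̄ = [44, 12] + [-46, -13] = [-2, -1]

z = [-2, -1]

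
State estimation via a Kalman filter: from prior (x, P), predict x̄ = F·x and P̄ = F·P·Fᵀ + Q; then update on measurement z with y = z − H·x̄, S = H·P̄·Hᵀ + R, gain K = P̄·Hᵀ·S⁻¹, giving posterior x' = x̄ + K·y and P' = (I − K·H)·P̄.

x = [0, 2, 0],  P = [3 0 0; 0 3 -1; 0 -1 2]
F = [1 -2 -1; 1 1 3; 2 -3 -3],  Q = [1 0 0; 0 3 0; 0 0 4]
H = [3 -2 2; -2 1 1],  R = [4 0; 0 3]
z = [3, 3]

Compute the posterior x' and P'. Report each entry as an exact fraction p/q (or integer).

x̄ = F·x = [-4, 2, -6]
P̄ = F·P·Fᵀ + Q = [14 -2 21; -2 21 -9; 21 -9 43]
y = z − H·x̄ = [31, -1]
S = H·P̄·Hᵀ + R = [734 -75; -75 29]
K = P̄·Hᵀ·S⁻¹ = [1877/15661 -6/15661; -714/15661 6794/15661; 4243/15661 6653/15661]
x' = x̄ + K·y = [-4451/15661, 2394/15661, 30914/15661]
P' = (I − K·H)·P̄ = [54024/15661 92656/15661 15374/15661; 92656/15661 173053/15661 32641/15661; 15374/15661 32641/15661 18066/15661]

x' = [-4451/15661, 2394/15661, 30914/15661]
P' = [54024/15661 92656/15661 15374/15661; 92656/15661 173053/15661 32641/15661; 15374/15661 32641/15661 18066/15661]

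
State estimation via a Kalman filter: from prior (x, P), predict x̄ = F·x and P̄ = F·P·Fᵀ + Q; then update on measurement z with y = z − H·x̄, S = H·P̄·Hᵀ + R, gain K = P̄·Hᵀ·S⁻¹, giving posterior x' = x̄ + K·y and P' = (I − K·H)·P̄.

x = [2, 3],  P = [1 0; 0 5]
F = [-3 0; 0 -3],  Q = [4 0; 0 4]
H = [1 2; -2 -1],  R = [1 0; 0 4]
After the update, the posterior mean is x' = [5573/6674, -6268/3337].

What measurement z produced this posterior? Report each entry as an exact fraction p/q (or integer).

x̄ = F·x = [-6, -9]
P̄ = F·P·Fᵀ + Q = [13 0; 0 49]
S = H·P̄·Hᵀ + R = [210 -124; -124 105]
K = P̄·Hᵀ·S⁻¹ = [-1859/6674 -1924/3337; 2107/3337 931/3337]
x' − x̄ = [45617/6674, 23765/3337] = K·y
y = (KᵀK)⁻¹·Kᵀ·(x' − x̄) = [21, -22]
z = y + H·x̄ = [21, -22] + [-24, 21] = [-3, -1]

z = [-3, -1]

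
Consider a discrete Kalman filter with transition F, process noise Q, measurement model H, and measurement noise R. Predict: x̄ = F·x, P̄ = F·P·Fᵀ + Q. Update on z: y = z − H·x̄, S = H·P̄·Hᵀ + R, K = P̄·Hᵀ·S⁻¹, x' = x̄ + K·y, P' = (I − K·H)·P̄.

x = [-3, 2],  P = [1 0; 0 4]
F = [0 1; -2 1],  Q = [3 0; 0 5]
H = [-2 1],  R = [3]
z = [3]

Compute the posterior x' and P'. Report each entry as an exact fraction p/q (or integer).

x' = [33/14, 219/28]
P' = [24/7 81/14; 81/14 339/28]

x̄ = F·x = [2, 8]
P̄ = F·P·Fᵀ + Q = [7 4; 4 13]
y = z − H·x̄ = [-1]
S = H·P̄·Hᵀ + R = [28]
K = P̄·Hᵀ·S⁻¹ = [-5/14; 5/28]
x' = x̄ + K·y = [33/14, 219/28]
P' = (I − K·H)·P̄ = [24/7 81/14; 81/14 339/28]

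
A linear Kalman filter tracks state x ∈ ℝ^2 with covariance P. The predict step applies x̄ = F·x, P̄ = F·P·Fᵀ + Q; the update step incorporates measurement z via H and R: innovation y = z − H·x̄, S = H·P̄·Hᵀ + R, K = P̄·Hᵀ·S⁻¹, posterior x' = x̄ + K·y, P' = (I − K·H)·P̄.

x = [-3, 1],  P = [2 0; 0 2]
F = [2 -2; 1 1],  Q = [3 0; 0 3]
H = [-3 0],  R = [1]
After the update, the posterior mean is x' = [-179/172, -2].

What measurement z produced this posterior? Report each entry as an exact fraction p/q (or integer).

z = [3]

x̄ = F·x = [-8, -2]
P̄ = F·P·Fᵀ + Q = [19 0; 0 7]
S = H·P̄·Hᵀ + R = [172]
K = P̄·Hᵀ·S⁻¹ = [-57/172; 0]
x' − x̄ = [1197/172, 0] = K·y
y = (KᵀK)⁻¹·Kᵀ·(x' − x̄) = [-21]
z = y + H·x̄ = [-21] + [24] = [3]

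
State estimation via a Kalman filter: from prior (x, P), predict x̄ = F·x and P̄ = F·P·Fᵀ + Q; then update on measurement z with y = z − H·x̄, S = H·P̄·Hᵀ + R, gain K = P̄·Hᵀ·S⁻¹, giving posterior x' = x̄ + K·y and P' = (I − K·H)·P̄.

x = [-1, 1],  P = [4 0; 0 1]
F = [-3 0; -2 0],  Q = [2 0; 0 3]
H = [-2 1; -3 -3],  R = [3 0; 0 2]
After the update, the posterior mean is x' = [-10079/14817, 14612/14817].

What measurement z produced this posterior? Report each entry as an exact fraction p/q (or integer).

x̄ = F·x = [3, 2]
P̄ = F·P·Fᵀ + Q = [38 24; 24 19]
S = H·P̄·Hᵀ + R = [78 243; 243 947]
K = P̄·Hᵀ·S⁻¹ = [-4046/14817 -624/4939; 3884/14817 -1005/4939]
x' − x̄ = [-54530/14817, -15022/14817] = K·y
y = (KᵀK)⁻¹·Kᵀ·(x' − x̄) = [7, 14]
z = y + H·x̄ = [7, 14] + [-4, -15] = [3, -1]

z = [3, -1]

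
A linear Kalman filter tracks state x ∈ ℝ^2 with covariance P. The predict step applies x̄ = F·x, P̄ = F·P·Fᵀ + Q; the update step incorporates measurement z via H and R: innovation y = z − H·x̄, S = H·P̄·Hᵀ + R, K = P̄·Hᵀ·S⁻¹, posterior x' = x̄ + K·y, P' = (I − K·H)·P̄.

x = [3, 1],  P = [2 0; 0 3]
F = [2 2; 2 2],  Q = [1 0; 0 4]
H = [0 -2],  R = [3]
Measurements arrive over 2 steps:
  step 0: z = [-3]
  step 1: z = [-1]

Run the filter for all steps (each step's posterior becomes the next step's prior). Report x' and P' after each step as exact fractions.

step 0: x' = [272/99, 56/33], P' = [479/99 20/33; 20/33 8/11]
step 1: x' = [2008/1147, 800/1147], P' = [5783/1147 732/1147; 732/1147 840/1147]

step 0: x̄ = F·x = [8, 8]
step 0: P̄ = F·P·Fᵀ + Q = [21 20; 20 24]
step 0: y = z − H·x̄ = [13]
step 0: S = H·P̄·Hᵀ + R = [99]
step 0: K = P̄·Hᵀ·S⁻¹ = [-40/99; -16/33]
step 0: x' = x̄ + K·y = [272/99, 56/33]
step 0: P' = (I − K·H)·P̄ = [479/99 20/33; 20/33 8/11]
step 1: x̄ = F·x = [80/9, 80/9]
step 1: P̄ = F·P·Fᵀ + Q = [253/9 244/9; 244/9 280/9]
step 1: y = z − H·x̄ = [151/9]
step 1: S = H·P̄·Hᵀ + R = [1147/9]
step 1: K = P̄·Hᵀ·S⁻¹ = [-488/1147; -560/1147]
step 1: x' = x̄ + K·y = [2008/1147, 800/1147]
step 1: P' = (I − K·H)·P̄ = [5783/1147 732/1147; 732/1147 840/1147]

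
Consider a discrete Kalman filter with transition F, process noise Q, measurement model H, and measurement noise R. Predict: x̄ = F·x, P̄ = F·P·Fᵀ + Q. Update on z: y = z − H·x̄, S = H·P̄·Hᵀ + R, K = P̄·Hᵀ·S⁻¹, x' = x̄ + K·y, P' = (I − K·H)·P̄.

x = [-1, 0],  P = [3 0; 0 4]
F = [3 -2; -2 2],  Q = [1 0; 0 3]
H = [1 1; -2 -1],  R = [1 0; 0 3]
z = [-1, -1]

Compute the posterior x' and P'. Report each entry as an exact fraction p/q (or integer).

x̄ = F·x = [-3, 2]
P̄ = F·P·Fᵀ + Q = [44 -34; -34 31]
y = z − H·x̄ = [0, -5]
S = H·P̄·Hᵀ + R = [8 -17; -17 74]
K = P̄·Hᵀ·S⁻¹ = [-178/303 -262/303; 407/303 245/303]
x' = x̄ + K·y = [401/303, -619/303]
P' = (I − K·H)·P̄ = [964/303 -1142/303; -1142/303 1549/303]

x' = [401/303, -619/303]
P' = [964/303 -1142/303; -1142/303 1549/303]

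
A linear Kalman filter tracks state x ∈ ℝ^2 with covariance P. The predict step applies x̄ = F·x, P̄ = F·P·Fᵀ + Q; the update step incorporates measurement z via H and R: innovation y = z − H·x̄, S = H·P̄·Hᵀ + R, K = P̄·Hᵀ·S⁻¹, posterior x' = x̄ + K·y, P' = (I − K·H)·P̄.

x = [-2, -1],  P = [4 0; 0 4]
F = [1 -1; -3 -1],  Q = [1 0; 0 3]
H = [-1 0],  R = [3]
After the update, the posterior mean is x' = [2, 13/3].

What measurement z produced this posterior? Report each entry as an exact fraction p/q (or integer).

z = [-3]

x̄ = F·x = [-1, 7]
P̄ = F·P·Fᵀ + Q = [9 -8; -8 43]
S = H·P̄·Hᵀ + R = [12]
K = P̄·Hᵀ·S⁻¹ = [-3/4; 2/3]
x' − x̄ = [3, -8/3] = K·y
y = (KᵀK)⁻¹·Kᵀ·(x' − x̄) = [-4]
z = y + H·x̄ = [-4] + [1] = [-3]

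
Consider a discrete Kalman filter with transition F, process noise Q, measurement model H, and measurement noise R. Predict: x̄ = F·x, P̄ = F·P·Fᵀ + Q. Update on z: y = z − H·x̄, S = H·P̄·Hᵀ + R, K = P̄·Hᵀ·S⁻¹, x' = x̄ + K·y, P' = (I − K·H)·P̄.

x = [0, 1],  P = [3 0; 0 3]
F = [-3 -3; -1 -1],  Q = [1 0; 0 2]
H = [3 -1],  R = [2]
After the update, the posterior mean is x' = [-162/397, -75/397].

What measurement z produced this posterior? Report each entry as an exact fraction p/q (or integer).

z = [-1]

x̄ = F·x = [-3, -1]
P̄ = F·P·Fᵀ + Q = [55 18; 18 8]
S = H·P̄·Hᵀ + R = [397]
K = P̄·Hᵀ·S⁻¹ = [147/397; 46/397]
x' − x̄ = [1029/397, 322/397] = K·y
y = (KᵀK)⁻¹·Kᵀ·(x' − x̄) = [7]
z = y + H·x̄ = [7] + [-8] = [-1]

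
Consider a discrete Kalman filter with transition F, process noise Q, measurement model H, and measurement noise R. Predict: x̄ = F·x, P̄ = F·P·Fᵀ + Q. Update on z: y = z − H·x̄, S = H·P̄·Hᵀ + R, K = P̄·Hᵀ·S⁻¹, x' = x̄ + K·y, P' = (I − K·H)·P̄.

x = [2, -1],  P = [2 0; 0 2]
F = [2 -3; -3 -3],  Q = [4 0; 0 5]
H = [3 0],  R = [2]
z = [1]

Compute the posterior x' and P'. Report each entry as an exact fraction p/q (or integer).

x̄ = F·x = [7, -3]
P̄ = F·P·Fᵀ + Q = [30 6; 6 41]
y = z − H·x̄ = [-20]
S = H·P̄·Hᵀ + R = [272]
K = P̄·Hᵀ·S⁻¹ = [45/136; 9/136]
x' = x̄ + K·y = [13/34, -147/34]
P' = (I − K·H)·P̄ = [15/68 3/68; 3/68 2707/68]

x' = [13/34, -147/34]
P' = [15/68 3/68; 3/68 2707/68]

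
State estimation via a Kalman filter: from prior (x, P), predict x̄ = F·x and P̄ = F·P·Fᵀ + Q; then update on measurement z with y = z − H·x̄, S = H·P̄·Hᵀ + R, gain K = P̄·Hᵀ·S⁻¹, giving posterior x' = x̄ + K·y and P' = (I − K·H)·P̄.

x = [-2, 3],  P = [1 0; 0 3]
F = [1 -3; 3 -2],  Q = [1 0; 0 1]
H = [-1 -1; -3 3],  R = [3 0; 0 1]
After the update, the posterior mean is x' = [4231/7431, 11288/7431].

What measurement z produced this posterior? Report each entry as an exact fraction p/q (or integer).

x̄ = F·x = [-11, -12]
P̄ = F·P·Fᵀ + Q = [29 21; 21 22]
S = H·P̄·Hᵀ + R = [96 21; 21 82]
K = P̄·Hᵀ·S⁻¹ = [-3596/7431 -418/2477; -3589/7431 397/2477]
x' − x̄ = [85972/7431, 100460/7431] = K·y
y = (KᵀK)⁻¹·Kᵀ·(x' − x̄) = [-26, 6]
z = y + H·x̄ = [-26, 6] + [23, -3] = [-3, 3]

z = [-3, 3]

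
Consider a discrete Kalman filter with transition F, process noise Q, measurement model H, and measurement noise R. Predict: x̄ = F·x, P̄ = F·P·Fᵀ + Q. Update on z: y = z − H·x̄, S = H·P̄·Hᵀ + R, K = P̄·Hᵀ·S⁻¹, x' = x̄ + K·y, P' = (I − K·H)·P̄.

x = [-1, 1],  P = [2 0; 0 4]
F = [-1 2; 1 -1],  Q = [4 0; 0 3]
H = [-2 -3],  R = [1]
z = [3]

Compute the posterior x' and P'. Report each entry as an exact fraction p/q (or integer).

x' = [54/25, -121/50]
P' = [452/25 -299/25; -299/25 401/50]

x̄ = F·x = [3, -2]
P̄ = F·P·Fᵀ + Q = [22 -10; -10 9]
y = z − H·x̄ = [3]
S = H·P̄·Hᵀ + R = [50]
K = P̄·Hᵀ·S⁻¹ = [-7/25; -7/50]
x' = x̄ + K·y = [54/25, -121/50]
P' = (I − K·H)·P̄ = [452/25 -299/25; -299/25 401/50]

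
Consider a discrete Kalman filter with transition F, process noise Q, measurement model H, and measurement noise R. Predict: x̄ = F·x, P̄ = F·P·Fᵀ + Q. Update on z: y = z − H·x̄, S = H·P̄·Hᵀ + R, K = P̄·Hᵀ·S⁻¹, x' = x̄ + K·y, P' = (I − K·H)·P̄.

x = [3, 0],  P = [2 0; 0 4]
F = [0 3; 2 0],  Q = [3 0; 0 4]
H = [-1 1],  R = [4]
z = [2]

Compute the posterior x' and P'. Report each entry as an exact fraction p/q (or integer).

x' = [156/55, 282/55]
P' = [624/55 468/55; 468/55 516/55]

x̄ = F·x = [0, 6]
P̄ = F·P·Fᵀ + Q = [39 0; 0 12]
y = z − H·x̄ = [-4]
S = H·P̄·Hᵀ + R = [55]
K = P̄·Hᵀ·S⁻¹ = [-39/55; 12/55]
x' = x̄ + K·y = [156/55, 282/55]
P' = (I − K·H)·P̄ = [624/55 468/55; 468/55 516/55]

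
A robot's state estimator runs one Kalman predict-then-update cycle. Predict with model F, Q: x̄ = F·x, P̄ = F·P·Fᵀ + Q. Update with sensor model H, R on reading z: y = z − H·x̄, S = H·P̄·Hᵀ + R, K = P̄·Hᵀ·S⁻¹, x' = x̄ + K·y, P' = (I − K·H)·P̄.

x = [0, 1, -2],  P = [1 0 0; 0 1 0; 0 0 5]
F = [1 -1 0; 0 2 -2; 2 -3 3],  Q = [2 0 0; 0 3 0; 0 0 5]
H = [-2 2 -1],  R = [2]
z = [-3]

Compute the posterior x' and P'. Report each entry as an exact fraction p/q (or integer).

x' = [73/369, -230/369, 449/369]
P' = [1187/369 860/369 -620/369; 860/369 1127/369 346/369; -620/369 346/369 2222/369]

x̄ = F·x = [-1, 6, -9]
P̄ = F·P·Fᵀ + Q = [4 -2 5; -2 27 -36; 5 -36 63]
y = z − H·x̄ = [-26]
S = H·P̄·Hᵀ + R = [369]
K = P̄·Hᵀ·S⁻¹ = [-17/369; 94/369; -145/369]
x' = x̄ + K·y = [73/369, -230/369, 449/369]
P' = (I − K·H)·P̄ = [1187/369 860/369 -620/369; 860/369 1127/369 346/369; -620/369 346/369 2222/369]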